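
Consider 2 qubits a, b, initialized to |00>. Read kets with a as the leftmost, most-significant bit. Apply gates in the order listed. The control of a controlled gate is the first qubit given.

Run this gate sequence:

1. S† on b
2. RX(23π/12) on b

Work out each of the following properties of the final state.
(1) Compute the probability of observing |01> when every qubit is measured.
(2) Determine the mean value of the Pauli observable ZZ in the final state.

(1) A full measurement returns |01> with probability -sqrt(6)/8 - sqrt(2)/8 + 1/2.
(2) The expectation value of ZZ is sqrt(2)/4 + sqrt(6)/4.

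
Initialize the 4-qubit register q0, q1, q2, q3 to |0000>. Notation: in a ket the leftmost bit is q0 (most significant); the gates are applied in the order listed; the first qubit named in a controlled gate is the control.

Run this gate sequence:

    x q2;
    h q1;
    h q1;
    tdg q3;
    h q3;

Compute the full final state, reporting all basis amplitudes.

After the circuit, the state carries amplitude sqrt(2)/2 on |0010>, sqrt(2)/2 on |0011>, and 0 on every other basis state. Key observation: gates 2-3 undo each other exactly, leaving only the rest of the circuit to track.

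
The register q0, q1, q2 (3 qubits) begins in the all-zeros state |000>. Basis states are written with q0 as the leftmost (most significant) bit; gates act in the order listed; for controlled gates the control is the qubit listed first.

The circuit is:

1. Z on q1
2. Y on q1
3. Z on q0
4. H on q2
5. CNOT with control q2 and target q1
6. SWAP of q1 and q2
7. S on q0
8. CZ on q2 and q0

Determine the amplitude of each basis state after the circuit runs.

The final amplitudes are sqrt(2)*I/2 on |001>, sqrt(2)*I/2 on |010>, and 0 on every other basis state.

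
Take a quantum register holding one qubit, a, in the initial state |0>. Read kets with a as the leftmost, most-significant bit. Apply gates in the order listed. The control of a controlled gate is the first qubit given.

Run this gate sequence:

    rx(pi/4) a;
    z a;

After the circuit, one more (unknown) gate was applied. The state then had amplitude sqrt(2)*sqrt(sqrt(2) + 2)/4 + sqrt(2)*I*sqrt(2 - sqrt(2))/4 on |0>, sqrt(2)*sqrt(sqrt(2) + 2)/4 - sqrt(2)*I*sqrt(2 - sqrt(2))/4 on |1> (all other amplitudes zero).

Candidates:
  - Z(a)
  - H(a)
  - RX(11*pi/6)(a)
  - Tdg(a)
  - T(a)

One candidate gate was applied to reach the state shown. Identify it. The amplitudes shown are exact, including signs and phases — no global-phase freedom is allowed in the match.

The unique candidate consistent with the amplitudes is H(a).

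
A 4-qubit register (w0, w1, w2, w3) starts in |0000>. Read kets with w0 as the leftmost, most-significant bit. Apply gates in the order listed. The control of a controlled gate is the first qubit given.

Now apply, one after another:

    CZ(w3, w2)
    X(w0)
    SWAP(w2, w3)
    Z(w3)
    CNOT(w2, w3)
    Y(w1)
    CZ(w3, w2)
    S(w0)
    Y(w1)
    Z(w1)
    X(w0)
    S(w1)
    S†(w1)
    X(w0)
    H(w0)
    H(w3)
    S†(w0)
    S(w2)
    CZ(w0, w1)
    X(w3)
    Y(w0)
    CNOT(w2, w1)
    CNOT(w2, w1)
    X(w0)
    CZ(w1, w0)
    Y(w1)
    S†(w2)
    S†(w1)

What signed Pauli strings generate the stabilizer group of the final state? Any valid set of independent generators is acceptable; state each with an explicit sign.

The stabilizer group can be generated by -YIII, +IIIX, -IZII, +IIZI, among other valid generating sets. Key observation: steps 11-14 multiply out to the identity, so the circuit reduces to the remaining gates.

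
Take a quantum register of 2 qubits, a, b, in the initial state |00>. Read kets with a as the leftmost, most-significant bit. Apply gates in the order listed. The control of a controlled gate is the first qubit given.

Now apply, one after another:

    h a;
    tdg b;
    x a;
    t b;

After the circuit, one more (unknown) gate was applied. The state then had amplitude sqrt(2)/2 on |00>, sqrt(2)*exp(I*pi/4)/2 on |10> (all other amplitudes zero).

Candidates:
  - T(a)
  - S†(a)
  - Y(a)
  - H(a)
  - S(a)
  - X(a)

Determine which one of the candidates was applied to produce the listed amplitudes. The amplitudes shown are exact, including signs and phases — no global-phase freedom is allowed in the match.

It was T(a) that produced the state shown.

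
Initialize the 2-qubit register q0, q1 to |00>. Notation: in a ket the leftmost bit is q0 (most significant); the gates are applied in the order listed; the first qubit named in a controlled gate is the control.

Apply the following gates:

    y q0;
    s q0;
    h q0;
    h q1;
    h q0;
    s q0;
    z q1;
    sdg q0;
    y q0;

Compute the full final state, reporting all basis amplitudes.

The final amplitudes are sqrt(2)*I/2 on |00>, -sqrt(2)*I/2 on |01>, 0 on |10>, 0 on |11>.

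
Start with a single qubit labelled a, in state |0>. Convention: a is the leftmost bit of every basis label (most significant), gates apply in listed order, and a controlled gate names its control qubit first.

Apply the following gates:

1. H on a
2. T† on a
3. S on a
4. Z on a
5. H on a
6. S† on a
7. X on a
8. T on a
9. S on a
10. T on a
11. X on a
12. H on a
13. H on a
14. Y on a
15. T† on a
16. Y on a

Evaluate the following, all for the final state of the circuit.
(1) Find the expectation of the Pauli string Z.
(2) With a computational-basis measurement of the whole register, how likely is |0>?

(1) The expectation value of Z is -sqrt(2)/2.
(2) A full measurement returns |0> with probability 1/2 - sqrt(2)/4.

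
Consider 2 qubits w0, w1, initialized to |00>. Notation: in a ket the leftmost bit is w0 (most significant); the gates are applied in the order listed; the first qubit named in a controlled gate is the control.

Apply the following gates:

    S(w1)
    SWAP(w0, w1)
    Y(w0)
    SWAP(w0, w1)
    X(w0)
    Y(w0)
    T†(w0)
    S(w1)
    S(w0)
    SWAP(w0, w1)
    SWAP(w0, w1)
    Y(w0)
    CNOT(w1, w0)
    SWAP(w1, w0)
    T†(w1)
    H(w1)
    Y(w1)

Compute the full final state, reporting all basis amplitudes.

The final amplitudes are 0 on |00>, 0 on |01>, sqrt(2)*I/2 on |10>, -sqrt(2)*I/2 on |11>.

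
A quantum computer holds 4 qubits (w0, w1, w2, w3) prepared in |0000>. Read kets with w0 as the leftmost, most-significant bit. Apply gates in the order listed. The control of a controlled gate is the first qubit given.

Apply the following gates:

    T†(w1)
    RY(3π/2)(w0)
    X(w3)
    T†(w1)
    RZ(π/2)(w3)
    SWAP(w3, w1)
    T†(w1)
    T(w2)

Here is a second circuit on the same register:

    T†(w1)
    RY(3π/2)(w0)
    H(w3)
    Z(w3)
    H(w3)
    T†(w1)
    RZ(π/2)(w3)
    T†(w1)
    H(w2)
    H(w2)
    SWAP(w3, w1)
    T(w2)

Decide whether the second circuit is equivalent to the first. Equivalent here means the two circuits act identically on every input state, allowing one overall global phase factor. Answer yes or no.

No, they are not equivalent — no single phase factor reconciles the two unitaries.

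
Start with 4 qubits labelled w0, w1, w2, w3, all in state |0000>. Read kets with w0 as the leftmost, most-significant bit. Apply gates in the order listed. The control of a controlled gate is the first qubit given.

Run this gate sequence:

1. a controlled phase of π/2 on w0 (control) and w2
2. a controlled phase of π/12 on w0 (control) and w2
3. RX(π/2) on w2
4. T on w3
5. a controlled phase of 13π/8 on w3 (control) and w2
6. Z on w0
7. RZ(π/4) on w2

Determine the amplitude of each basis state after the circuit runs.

The final amplitudes are -sqrt(2)*exp(7*I*pi/8)/2 on |0000>, -sqrt(2)*exp(5*I*pi/8)/2 on |0010>, and 0 on every other basis state.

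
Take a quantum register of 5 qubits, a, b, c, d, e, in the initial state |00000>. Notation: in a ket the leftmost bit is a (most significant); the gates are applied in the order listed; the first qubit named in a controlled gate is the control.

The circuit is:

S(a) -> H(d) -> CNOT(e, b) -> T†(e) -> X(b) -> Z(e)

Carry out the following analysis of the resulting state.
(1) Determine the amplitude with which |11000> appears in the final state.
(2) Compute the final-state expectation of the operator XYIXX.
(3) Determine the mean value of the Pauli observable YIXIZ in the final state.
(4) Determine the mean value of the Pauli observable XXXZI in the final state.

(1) |11000> carries amplitude 0 in the final state.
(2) In the final state, XYIXX has expectation 0.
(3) The expectation value of YIXIZ is 0.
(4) In the final state, XXXZI has expectation 0.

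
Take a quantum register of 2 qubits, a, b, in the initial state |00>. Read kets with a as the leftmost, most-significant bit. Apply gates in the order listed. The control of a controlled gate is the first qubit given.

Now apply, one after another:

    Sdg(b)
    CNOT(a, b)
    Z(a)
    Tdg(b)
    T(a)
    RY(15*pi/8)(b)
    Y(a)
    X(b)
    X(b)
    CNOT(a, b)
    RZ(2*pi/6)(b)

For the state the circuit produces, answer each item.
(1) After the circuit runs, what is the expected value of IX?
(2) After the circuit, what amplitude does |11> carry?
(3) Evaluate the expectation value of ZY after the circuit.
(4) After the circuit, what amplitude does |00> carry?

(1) The expectation value of IX is -sqrt(2 - sqrt(2))/4. Key observation: steps 8-9 multiply out to the identity, so the circuit reduces to the remaining gates.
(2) The final state's coefficient on |11> equals -exp(2*I*pi/3)*cos(pi/16).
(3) The observable ZY averages to sqrt(6 - 3*sqrt(2))/4.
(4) |00> carries amplitude 0 in the final state.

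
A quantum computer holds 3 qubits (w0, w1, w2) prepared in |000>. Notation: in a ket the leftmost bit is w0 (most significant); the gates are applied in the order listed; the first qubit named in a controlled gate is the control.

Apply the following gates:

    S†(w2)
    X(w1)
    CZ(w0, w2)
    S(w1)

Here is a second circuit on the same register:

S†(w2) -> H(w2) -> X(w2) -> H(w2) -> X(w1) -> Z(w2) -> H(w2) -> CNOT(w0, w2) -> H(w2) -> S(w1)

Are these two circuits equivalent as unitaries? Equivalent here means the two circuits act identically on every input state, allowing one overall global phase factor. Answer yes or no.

Yes — the two circuits implement the same unitary up to a global phase.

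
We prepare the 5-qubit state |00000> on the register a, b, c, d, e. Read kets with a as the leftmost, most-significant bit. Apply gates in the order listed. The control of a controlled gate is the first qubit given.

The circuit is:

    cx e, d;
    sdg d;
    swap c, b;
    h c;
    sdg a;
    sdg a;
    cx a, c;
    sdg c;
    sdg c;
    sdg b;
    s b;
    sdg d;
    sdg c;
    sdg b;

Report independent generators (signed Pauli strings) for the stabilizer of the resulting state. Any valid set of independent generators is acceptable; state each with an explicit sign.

The final state is stabilized by the group generated by +IIYII, +ZIIII, +IZIII, +IIIZI, +IIIIZ; other independent generating sets are equally valid.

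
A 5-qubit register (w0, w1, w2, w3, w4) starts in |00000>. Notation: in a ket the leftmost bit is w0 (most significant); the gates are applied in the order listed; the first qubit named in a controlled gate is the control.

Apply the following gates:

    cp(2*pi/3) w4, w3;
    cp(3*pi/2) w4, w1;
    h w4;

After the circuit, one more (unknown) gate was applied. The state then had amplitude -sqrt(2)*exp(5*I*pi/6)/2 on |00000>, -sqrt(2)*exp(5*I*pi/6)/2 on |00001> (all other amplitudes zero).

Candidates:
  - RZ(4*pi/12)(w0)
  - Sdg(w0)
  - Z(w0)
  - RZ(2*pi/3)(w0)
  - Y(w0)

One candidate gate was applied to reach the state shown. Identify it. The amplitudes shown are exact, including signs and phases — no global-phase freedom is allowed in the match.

It was RZ(4*pi/12)(w0) that produced the state shown.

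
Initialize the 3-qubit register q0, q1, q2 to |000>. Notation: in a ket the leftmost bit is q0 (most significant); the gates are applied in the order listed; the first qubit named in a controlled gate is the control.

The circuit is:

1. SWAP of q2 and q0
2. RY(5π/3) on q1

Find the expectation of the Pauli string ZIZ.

The observable ZIZ averages to 1.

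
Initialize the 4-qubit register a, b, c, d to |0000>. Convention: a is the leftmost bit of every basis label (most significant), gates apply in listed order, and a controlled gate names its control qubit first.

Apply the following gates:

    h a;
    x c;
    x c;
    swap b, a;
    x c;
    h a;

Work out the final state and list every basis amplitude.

The resulting statevector has amplitude 1/2 on |0010>, 1/2 on |0110>, 1/2 on |1010>, 1/2 on |1110>, and 0 on every other basis state.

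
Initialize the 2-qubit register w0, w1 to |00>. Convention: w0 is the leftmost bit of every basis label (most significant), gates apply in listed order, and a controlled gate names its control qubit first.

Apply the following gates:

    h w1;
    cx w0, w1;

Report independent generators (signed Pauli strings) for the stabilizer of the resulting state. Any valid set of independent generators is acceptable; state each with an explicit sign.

The stabilizer group can be generated by +IX, +ZI, among other valid generating sets.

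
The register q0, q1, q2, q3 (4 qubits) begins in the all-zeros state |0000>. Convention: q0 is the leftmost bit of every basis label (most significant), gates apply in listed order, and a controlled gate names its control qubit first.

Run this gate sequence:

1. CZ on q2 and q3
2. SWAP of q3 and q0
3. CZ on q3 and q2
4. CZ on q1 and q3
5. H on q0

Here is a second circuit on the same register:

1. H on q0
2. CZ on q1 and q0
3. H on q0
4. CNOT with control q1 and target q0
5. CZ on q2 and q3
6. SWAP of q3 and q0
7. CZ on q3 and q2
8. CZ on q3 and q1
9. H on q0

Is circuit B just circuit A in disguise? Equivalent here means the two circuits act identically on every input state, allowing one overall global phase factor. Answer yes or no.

Yes — the two circuits implement the same unitary up to a global phase.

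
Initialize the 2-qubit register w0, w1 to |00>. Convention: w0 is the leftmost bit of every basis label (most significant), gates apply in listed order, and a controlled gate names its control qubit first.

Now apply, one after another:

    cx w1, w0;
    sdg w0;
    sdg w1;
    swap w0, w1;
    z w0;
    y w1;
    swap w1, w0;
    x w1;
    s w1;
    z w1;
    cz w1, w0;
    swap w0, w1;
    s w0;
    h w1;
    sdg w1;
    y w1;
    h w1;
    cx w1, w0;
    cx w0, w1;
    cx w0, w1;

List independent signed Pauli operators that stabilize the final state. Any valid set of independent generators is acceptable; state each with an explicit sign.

The final state is stabilized by the group generated by -XY, -ZZ; other independent generating sets are equally valid.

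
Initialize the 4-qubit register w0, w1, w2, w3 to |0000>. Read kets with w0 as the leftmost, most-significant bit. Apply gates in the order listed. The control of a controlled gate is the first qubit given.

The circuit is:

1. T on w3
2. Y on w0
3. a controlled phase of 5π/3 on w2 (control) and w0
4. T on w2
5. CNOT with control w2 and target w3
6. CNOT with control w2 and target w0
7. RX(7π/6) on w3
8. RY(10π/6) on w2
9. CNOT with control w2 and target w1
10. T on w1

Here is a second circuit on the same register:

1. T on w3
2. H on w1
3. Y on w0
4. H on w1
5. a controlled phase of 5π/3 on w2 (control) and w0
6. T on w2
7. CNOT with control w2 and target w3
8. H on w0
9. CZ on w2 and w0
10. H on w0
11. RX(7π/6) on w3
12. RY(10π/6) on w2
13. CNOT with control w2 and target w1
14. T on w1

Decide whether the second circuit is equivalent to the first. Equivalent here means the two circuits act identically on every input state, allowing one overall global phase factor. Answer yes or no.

Yes: on every input state the two circuits agree up to one overall phase factor.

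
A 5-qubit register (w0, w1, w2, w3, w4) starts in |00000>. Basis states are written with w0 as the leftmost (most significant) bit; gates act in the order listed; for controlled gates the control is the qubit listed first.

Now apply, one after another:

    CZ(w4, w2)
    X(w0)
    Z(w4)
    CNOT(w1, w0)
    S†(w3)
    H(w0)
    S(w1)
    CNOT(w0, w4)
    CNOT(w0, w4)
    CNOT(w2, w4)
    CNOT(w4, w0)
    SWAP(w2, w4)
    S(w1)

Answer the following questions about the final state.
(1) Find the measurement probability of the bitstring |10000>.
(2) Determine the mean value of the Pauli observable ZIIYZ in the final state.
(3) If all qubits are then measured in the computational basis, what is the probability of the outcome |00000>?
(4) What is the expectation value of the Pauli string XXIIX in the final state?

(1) A full measurement returns |10000> with probability 1/2. Key observation: steps 8-9 multiply out to the identity, so the circuit reduces to the remaining gates.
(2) The observable ZIIYZ averages to 0.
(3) A full measurement returns |00000> with probability 1/2.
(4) The observable XXIIX averages to 0.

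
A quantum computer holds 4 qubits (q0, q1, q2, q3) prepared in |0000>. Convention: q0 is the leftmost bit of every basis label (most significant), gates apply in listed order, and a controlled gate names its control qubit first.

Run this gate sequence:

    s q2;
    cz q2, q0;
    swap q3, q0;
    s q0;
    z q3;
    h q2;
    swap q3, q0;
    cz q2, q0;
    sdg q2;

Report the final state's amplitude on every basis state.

The final amplitudes are sqrt(2)/2 on |0000>, -sqrt(2)*I/2 on |0010>, and 0 on every other basis state.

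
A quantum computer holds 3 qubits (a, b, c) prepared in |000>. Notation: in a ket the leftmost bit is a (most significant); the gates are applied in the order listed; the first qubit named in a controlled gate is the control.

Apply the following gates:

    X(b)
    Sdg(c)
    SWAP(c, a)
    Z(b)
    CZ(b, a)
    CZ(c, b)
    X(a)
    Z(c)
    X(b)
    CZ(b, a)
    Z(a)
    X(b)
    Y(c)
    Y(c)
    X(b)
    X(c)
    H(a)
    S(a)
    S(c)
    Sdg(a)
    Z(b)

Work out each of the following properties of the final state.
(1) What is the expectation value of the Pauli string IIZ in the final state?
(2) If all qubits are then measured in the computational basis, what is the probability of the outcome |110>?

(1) In the final state, IIZ has expectation -1.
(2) A full measurement returns |110> with probability 0.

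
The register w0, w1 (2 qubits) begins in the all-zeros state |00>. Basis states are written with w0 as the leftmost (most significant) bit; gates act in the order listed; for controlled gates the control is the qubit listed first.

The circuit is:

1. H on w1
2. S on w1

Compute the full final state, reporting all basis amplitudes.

The final amplitudes are sqrt(2)/2 on |00>, sqrt(2)*I/2 on |01>, 0 on |10>, 0 on |11>.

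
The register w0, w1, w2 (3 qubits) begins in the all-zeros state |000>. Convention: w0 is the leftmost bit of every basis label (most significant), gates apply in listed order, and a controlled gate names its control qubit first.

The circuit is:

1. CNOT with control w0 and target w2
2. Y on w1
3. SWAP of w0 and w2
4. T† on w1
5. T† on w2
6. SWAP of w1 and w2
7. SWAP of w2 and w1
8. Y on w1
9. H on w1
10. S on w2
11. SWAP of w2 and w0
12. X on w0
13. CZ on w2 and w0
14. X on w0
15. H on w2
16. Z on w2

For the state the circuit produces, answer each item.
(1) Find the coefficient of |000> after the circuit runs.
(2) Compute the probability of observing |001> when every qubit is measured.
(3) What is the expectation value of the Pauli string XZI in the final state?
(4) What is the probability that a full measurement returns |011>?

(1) The amplitude on |000> is -exp(3*I*pi/4)/2.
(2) Outcome |001> occurs with probability 1/4.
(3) The expectation value of XZI is 0.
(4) The probability of measuring |011> is 1/4.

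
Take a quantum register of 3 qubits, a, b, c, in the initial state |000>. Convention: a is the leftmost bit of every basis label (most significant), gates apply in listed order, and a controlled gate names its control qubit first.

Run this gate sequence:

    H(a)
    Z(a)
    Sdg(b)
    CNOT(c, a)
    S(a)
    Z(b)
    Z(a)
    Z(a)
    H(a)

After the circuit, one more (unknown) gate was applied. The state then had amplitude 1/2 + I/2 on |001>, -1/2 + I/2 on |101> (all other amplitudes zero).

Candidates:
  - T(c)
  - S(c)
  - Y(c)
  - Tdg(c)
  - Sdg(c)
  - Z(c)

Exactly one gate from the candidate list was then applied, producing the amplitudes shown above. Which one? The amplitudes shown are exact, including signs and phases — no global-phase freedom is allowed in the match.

The applied gate was Y(c).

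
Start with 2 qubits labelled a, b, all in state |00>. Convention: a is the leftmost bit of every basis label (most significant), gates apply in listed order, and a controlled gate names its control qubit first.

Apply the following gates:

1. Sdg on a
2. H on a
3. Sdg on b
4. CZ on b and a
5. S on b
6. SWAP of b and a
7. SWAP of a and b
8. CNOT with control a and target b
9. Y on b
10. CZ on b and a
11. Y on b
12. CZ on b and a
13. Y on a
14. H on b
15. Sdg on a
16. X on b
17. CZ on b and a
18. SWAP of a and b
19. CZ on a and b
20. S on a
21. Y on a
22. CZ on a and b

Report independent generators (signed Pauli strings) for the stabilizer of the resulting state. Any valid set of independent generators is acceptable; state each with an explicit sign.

The final state is stabilized by the group generated by -YI, -IY; other independent generating sets are equally valid.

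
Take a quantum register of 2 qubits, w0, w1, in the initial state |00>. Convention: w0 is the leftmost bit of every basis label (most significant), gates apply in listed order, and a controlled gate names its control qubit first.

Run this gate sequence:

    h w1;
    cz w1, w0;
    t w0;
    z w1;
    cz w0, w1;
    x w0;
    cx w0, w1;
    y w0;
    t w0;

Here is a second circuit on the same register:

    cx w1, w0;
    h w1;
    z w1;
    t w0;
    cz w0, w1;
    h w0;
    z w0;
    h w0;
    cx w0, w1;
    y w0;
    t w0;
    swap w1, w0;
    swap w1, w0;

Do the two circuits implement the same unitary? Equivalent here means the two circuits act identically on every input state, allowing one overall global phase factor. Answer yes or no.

No, they are not equivalent — no single phase factor reconciles the two unitaries.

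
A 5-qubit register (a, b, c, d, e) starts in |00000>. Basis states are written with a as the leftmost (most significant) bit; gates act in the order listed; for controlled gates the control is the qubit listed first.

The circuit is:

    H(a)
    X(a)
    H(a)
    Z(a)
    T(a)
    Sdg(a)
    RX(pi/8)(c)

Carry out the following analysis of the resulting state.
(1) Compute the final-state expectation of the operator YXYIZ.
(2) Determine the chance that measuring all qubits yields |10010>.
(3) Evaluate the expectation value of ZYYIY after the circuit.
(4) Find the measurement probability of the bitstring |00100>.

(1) The observable YXYIZ averages to 0.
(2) The probability of measuring |10010> is 0.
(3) The expectation value of ZYYIY is 0.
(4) A full measurement returns |00100> with probability sin(pi/16)**2.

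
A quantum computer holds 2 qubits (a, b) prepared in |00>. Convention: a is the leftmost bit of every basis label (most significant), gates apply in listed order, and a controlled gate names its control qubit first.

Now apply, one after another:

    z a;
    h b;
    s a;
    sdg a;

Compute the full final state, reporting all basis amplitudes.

The resulting statevector has amplitude sqrt(2)/2 on |00>, sqrt(2)/2 on |01>, 0 on |10>, 0 on |11>.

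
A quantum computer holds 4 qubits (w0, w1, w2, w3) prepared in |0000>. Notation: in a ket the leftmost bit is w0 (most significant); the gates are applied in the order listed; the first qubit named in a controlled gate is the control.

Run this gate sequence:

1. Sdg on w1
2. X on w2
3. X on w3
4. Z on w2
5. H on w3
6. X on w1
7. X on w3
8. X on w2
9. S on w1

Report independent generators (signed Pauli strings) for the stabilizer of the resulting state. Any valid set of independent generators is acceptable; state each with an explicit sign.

One valid set of independent stabilizer generators is -IIIX, +ZIII, -IZII, +IIZI (any independent generating set of the same group is equally correct).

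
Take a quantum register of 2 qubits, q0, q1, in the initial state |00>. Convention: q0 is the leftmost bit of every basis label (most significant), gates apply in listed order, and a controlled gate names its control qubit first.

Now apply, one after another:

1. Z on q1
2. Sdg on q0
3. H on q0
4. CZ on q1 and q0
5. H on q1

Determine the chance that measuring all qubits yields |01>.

The probability of measuring |01> is 1/4.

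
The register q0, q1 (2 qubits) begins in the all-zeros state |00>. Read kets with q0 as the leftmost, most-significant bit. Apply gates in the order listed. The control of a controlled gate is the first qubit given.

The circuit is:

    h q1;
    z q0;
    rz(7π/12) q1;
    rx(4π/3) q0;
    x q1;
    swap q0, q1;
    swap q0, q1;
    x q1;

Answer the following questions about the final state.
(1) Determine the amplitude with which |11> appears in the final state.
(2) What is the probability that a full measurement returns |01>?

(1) |11> carries amplitude -sqrt(6)*exp(19*I*pi/24)/4 in the final state.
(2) The probability of measuring |01> is 1/8.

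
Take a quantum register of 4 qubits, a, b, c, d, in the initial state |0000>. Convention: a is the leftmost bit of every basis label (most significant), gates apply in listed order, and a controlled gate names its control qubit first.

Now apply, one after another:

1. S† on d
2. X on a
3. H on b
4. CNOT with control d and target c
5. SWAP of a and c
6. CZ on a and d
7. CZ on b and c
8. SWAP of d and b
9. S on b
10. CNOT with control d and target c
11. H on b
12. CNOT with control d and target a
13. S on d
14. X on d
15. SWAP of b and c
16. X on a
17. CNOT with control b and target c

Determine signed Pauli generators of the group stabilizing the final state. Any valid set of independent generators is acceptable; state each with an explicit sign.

One valid set of independent stabilizer generators is +XXIY, +IIXI, +ZIIZ, +IZIZ (any independent generating set of the same group is equally correct).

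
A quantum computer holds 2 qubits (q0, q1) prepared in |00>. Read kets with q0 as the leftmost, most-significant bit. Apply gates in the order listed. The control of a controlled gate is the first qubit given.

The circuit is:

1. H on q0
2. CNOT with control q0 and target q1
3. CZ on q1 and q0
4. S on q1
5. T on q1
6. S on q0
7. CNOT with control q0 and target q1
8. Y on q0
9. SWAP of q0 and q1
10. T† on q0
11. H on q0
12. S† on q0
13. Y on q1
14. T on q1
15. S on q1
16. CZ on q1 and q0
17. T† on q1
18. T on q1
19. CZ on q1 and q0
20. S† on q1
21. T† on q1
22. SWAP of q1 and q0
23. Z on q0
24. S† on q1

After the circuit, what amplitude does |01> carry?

|01> carries amplitude -1/2 in the final state. Key observation: the block from step 14 through step 21 cancels to the identity and can be dropped.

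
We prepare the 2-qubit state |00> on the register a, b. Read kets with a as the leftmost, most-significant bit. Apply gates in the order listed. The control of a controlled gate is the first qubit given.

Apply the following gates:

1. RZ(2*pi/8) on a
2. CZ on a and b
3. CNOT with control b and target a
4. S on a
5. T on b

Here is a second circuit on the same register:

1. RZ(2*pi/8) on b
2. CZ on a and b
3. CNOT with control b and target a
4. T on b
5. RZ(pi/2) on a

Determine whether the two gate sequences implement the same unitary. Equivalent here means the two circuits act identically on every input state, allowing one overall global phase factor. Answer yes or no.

No: there is an input state on which the two circuits produce genuinely different outputs (not merely differing by a phase).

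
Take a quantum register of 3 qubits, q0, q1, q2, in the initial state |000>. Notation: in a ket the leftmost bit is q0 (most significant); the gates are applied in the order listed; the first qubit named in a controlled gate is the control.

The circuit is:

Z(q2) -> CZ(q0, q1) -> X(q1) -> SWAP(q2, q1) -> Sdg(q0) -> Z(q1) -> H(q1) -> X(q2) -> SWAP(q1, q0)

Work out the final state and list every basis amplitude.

The resulting statevector has amplitude sqrt(2)/2 on |000>, sqrt(2)/2 on |100>, and 0 on every other basis state.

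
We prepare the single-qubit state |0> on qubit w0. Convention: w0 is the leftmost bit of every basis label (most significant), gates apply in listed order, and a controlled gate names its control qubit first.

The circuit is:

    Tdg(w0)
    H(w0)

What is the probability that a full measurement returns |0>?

A full measurement returns |0> with probability 1/2.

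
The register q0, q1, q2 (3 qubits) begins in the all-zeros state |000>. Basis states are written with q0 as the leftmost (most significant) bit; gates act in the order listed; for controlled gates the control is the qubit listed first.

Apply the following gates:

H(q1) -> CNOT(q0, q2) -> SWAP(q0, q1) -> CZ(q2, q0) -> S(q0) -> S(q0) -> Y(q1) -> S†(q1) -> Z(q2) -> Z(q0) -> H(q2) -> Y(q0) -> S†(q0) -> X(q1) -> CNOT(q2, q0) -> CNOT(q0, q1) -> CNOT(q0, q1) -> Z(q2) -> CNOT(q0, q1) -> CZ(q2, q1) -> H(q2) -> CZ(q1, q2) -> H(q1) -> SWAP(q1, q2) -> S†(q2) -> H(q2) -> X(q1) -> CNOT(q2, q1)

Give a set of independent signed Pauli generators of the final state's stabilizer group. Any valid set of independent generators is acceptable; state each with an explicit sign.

One valid set of independent stabilizer generators is +XZI, -ZYZ, +IZX (any independent generating set of the same group is equally correct). Key observation: the block from step 16 through step 17 cancels to the identity and can be dropped.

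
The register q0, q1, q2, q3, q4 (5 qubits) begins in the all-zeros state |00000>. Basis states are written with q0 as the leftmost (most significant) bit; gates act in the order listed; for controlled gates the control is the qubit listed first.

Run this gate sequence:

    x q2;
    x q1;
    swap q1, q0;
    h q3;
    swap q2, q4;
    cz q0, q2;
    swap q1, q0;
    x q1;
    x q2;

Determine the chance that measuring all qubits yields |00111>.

Outcome |00111> occurs with probability 1/2.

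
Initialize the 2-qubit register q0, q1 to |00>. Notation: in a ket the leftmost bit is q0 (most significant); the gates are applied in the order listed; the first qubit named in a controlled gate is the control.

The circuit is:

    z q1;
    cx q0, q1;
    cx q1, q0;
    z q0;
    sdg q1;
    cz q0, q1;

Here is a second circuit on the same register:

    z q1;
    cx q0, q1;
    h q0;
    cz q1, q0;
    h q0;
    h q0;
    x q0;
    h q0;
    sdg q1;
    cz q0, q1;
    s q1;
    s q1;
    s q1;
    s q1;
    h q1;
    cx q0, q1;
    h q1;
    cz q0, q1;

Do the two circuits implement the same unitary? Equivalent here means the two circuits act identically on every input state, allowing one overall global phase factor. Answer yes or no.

Yes — the two circuits implement the same unitary up to a global phase.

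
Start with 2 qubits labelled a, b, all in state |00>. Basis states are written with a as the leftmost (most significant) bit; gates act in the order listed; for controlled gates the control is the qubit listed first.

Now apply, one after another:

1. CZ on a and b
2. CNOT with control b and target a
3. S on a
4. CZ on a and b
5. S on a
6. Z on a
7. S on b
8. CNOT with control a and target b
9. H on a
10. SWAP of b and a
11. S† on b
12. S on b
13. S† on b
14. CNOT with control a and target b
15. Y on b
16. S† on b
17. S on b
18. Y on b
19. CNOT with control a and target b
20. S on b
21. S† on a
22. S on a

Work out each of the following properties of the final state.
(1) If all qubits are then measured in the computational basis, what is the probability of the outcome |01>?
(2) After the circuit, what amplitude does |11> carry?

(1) Outcome |01> occurs with probability 1/2. Key observation: gates 13-20 undo each other exactly, leaving only the rest of the circuit to track.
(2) The amplitude on |11> is 0.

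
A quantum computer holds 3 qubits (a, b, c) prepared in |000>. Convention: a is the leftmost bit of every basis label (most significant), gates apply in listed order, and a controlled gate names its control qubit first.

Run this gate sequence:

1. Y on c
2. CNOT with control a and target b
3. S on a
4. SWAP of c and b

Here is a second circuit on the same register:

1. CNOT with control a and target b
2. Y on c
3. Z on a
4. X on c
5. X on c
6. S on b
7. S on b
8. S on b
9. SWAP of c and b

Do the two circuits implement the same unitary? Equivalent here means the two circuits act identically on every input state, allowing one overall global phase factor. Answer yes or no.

No: there is an input state on which the two circuits produce genuinely different outputs (not merely differing by a phase).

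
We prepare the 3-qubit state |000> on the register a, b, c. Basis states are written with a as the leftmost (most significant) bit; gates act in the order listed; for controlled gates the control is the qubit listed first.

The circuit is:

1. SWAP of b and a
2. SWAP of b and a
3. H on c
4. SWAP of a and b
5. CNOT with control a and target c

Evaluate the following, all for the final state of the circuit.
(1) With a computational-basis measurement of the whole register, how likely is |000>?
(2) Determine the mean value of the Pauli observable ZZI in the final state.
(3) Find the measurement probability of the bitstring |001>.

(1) Outcome |000> occurs with probability 1/2. Key observation: the block from step 1 through step 2 cancels to the identity and can be dropped.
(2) In the final state, ZZI has expectation 1.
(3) The probability of measuring |001> is 1/2.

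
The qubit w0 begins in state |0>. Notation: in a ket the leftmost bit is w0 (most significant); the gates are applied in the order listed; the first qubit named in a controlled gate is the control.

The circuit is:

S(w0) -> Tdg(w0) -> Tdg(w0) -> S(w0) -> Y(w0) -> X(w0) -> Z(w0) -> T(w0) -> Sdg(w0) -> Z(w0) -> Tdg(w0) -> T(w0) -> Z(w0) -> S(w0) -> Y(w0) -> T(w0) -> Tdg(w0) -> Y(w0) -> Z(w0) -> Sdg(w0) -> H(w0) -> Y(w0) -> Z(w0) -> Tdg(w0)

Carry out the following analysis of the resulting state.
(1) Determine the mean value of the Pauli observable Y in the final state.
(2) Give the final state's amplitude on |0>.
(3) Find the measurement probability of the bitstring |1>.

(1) The observable Y averages to -sqrt(2)/2. Key observation: the block from step 9 through step 14 cancels to the identity and can be dropped.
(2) The amplitude on |0> is sqrt(2)/2.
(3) The probability of measuring |1> is 1/2.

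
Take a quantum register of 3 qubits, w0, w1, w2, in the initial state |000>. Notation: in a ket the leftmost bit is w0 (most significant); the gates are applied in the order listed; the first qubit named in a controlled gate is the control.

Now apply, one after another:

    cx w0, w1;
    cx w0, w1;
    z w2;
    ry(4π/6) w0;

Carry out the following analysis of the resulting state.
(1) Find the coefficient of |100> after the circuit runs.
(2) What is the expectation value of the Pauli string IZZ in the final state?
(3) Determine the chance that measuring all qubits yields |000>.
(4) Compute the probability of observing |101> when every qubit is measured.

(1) The final state's coefficient on |100> equals sqrt(3)/2. Key observation: steps 1-2 multiply out to the identity, so the circuit reduces to the remaining gates.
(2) The expectation value of IZZ is 1.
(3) The probability of measuring |000> is 1/4.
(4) A full measurement returns |101> with probability 0.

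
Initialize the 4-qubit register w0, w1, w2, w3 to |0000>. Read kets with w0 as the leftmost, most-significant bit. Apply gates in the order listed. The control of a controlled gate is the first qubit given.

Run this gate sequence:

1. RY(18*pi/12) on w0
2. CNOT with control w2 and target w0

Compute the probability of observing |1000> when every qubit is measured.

The probability of measuring |1000> is 1/2.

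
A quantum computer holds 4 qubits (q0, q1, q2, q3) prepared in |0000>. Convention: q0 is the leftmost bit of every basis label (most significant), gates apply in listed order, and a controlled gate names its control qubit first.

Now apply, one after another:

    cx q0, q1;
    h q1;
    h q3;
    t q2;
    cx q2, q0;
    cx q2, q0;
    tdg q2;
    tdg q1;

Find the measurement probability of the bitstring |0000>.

A full measurement returns |0000> with probability 1/4. Key observation: steps 4-7 multiply out to the identity, so the circuit reduces to the remaining gates.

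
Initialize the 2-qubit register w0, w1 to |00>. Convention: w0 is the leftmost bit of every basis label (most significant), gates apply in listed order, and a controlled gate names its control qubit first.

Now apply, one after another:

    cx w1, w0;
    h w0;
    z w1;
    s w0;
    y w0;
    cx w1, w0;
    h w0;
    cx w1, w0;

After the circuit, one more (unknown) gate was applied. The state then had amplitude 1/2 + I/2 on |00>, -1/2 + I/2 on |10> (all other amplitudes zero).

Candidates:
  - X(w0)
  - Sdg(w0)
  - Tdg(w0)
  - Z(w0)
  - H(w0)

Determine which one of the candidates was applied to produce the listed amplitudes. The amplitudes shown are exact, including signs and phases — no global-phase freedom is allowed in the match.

It was Z(w0) that produced the state shown.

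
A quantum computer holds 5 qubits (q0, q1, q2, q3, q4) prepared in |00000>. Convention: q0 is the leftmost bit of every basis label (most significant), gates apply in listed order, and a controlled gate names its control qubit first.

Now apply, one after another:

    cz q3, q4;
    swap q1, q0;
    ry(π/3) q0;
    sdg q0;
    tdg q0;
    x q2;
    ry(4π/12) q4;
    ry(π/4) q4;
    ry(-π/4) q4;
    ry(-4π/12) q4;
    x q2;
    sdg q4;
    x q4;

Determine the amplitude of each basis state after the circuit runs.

The final amplitudes are sqrt(3)/2 on |00001>, -exp(I*pi/4)/2 on |10001>, and 0 on every other basis state. Key observation: the block from step 6 through step 11 cancels to the identity and can be dropped.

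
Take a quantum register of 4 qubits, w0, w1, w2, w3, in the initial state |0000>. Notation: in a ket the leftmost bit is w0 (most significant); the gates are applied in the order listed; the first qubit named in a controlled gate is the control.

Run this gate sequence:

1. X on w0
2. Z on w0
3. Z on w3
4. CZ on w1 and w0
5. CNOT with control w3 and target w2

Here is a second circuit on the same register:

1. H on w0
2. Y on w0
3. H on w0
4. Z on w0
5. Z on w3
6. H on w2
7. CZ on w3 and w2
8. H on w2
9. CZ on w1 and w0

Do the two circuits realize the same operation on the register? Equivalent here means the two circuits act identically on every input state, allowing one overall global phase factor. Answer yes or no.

No: there is an input state on which the two circuits produce genuinely different outputs (not merely differing by a phase).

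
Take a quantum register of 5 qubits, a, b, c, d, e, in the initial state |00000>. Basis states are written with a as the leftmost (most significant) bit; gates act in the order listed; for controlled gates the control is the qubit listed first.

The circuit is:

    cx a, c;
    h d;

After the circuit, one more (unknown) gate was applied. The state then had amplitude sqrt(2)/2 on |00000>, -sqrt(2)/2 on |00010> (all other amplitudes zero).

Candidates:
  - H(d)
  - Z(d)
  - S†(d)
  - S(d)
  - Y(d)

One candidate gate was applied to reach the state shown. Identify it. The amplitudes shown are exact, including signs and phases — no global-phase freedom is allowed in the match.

The unique candidate consistent with the amplitudes is Z(d).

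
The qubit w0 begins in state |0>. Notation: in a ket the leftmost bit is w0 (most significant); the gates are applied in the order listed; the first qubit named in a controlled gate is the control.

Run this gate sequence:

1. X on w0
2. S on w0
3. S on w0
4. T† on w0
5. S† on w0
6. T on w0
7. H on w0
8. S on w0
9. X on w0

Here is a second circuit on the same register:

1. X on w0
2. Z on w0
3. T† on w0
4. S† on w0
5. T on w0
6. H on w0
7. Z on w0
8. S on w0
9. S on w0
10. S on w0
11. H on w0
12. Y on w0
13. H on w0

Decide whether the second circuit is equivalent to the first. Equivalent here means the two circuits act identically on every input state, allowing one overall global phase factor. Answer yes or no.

No — the two circuits implement different unitaries, even allowing a global phase.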